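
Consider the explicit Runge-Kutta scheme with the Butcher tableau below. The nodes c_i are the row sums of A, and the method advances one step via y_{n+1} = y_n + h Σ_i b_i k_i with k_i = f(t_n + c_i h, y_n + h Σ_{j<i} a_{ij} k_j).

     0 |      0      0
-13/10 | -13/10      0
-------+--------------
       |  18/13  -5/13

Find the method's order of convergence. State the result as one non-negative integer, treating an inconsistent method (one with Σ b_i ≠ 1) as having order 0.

b = (18/13, -5/13)
c = (0, -13/10)
Σ b_i: 18/13·1 + (-5/13)·1 = 1 ✓
b·c: (-5/13)·(-13/10) = 1/2 ✓; 2 stages ⇒ order 2.

2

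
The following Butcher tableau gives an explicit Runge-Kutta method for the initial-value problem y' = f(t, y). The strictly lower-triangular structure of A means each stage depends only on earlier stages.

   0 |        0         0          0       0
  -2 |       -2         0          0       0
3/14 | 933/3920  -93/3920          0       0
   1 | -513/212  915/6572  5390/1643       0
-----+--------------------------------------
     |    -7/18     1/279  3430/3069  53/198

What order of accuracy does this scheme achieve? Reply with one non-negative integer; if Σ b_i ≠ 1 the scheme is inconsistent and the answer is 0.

b = (-7/18, 1/279, 3430/3069, 53/198)
c = (0, -2, 3/14, 1)
Ac = (0, 0, 93/1960, 45/106)
Σ b_i: (-7/18)·1 + 1/279·1 + 3430/3069·1 + 53/198·1 = 1 ✓
b·c: 1/279·(-2) + 3430/3069·3/14 + 53/198·1 = 1/2 ✓
b·c²: 1/279·4 + 3430/3069·9/196 + 53/198·1 = 1/3 ✓
b·Ac: 3430/3069·93/1960 + 53/198·45/106 = 1/6 ✓
b·c³: 1/279·(-8) + 3430/3069·27/2744 + 53/198·1 = 1/4 ✓
b·(c∘Ac): 3430/3069·279/27440 + 53/198·45/106 = 1/8 ✓
b·Ac²: 3430/3069·(-93/980) + 53/198·75/106 = 1/12 ✓
b·A²c: 53/198·33/212 = 1/24 ✓; 4 stages ⇒ order 4.

4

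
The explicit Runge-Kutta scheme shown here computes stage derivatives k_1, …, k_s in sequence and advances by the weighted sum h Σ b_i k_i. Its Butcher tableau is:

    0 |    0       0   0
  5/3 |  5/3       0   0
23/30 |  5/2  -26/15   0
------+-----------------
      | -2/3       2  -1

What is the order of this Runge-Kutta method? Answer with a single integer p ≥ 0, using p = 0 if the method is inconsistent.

b = (-2/3, 2, -1)
c = (0, 5/3, 23/30)
Ac = (0, 0, -26/9)
Σ b_i: (-2/3)·1 + 2·1 + (-1)·1 = 1/3 ≠ 1 ⇒ order 0.

0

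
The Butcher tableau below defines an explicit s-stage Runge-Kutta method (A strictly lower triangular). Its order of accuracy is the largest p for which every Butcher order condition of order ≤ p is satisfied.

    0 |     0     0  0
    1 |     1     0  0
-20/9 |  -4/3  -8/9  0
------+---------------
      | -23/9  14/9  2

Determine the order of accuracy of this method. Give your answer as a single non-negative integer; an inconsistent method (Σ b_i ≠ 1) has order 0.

1

b = (-23/9, 14/9, 2)
c = (0, 1, -20/9)
Ac = (0, 0, -8/9)
Σ b_i: (-23/9)·1 + 14/9·1 + 2·1 = 1 ✓
b·c: 14/9·1 + 2·(-20/9) = -26/9 ≠ 1/2 ⇒ order 1.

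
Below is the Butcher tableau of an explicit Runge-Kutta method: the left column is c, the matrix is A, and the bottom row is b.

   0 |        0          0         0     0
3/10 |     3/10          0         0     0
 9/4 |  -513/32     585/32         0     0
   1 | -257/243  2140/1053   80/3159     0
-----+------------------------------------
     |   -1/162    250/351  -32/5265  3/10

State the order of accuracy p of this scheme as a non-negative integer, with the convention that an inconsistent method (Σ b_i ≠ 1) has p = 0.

4

b = (-1/162, 250/351, -32/5265, 3/10)
c = (0, 3/10, 9/4, 1)
Ac = (0, 0, 351/64, 2/3)
Σ b_i: (-1/162)·1 + 250/351·1 + (-32/5265)·1 + 3/10·1 = 1 ✓
b·c: 250/351·3/10 + (-32/5265)·9/4 + 3/10·1 = 1/2 ✓
b·c²: 250/351·9/100 + (-32/5265)·81/16 + 3/10·1 = 1/3 ✓
b·Ac: (-32/5265)·351/64 + 3/10·2/3 = 1/6 ✓
b·c³: 250/351·27/1000 + (-32/5265)·729/64 + 3/10·1 = 1/4 ✓
b·(c∘Ac): (-32/5265)·3159/256 + 3/10·2/3 = 1/8 ✓
b·Ac²: (-32/5265)·1053/640 + 3/10·14/45 = 1/12 ✓
b·A²c: 3/10·5/36 = 1/24 ✓; 4 stages ⇒ order 4.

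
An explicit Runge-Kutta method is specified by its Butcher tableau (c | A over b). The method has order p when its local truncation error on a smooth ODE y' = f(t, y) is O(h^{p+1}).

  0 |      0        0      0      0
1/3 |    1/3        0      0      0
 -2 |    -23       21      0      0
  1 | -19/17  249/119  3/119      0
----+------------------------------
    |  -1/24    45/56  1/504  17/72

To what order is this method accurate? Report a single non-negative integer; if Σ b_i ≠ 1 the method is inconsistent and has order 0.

4

b = (-1/24, 45/56, 1/504, 17/72)
c = (0, 1/3, -2, 1)
Ac = (0, 0, 7, 11/17)
Σ b_i: (-1/24)·1 + 45/56·1 + 1/504·1 + 17/72·1 = 1 ✓
b·c: 45/56·1/3 + 1/504·(-2) + 17/72·1 = 1/2 ✓
b·c²: 45/56·1/9 + 1/504·4 + 17/72·1 = 1/3 ✓
b·Ac: 1/504·7 + 17/72·11/17 = 1/6 ✓
b·c³: 45/56·1/27 + 1/504·(-8) + 17/72·1 = 1/4 ✓
b·(c∘Ac): 1/504·(-14) + 17/72·11/17 = 1/8 ✓
b·Ac²: 1/504·7/3 + 17/72·1/3 = 1/12 ✓
b·A²c: 17/72·3/17 = 1/24 ✓; 4 stages ⇒ order 4.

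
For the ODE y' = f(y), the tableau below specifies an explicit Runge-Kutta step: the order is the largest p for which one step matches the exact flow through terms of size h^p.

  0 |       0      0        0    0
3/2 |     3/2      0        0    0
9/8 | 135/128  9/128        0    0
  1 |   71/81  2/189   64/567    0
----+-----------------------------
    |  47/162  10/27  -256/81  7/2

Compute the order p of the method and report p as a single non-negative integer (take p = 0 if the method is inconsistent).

b = (47/162, 10/27, -256/81, 7/2)
c = (0, 3/2, 9/8, 1)
Ac = (0, 0, 27/256, 1/7)
Σ b_i: 47/162·1 + 10/27·1 + (-256/81)·1 + 7/2·1 = 1 ✓
b·c: 10/27·3/2 + (-256/81)·9/8 + 7/2·1 = 1/2 ✓
b·c²: 10/27·9/4 + (-256/81)·81/64 + 7/2·1 = 1/3 ✓
b·Ac: (-256/81)·27/256 + 7/2·1/7 = 1/6 ✓
b·c³: 10/27·27/8 + (-256/81)·729/512 + 7/2·1 = 1/4 ✓
b·(c∘Ac): (-256/81)·243/2048 + 7/2·1/7 = 1/8 ✓
b·Ac²: (-256/81)·81/512 + 7/2·1/6 = 1/12 ✓
b·A²c: 7/2·1/84 = 1/24 ✓; 4 stages ⇒ order 4.

4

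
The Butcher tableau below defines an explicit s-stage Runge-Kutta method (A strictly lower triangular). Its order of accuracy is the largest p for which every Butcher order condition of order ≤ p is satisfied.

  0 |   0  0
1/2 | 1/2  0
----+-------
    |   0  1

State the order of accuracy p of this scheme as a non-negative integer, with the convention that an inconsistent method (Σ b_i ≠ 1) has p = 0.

2

b = (0, 1)
c = (0, 1/2)
Σ b_i: 1·1 = 1 ✓
b·c: 1·1/2 = 1/2 ✓; 2 stages ⇒ order 2.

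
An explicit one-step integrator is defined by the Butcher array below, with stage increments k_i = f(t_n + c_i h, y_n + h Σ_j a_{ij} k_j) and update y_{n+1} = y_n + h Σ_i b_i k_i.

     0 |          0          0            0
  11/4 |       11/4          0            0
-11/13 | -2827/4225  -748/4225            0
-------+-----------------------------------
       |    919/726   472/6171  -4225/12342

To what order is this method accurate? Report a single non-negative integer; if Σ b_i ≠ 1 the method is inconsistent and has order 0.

3

b = (919/726, 472/6171, -4225/12342)
c = (0, 11/4, -11/13)
Ac = (0, 0, -2057/4225)
Σ b_i: 919/726·1 + 472/6171·1 + (-4225/12342)·1 = 1 ✓
b·c: 472/6171·11/4 + (-4225/12342)·(-11/13) = 1/2 ✓
b·c²: 472/6171·121/16 + (-4225/12342)·121/169 = 1/3 ✓
b·Ac: (-4225/12342)·(-2057/4225) = 1/6 ✓; 3 stages ⇒ order 3.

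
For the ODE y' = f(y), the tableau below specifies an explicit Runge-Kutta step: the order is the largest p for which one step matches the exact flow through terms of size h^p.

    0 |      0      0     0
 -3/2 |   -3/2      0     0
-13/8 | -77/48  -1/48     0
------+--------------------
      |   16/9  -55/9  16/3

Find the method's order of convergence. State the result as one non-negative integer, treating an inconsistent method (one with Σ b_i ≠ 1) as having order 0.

b = (16/9, -55/9, 16/3)
c = (0, -3/2, -13/8)
Ac = (0, 0, 1/32)
Σ b_i: 16/9·1 + (-55/9)·1 + 16/3·1 = 1 ✓
b·c: (-55/9)·(-3/2) + 16/3·(-13/8) = 1/2 ✓
b·c²: (-55/9)·9/4 + 16/3·169/64 = 1/3 ✓
b·Ac: 16/3·1/32 = 1/6 ✓; 3 stages ⇒ order 3.

3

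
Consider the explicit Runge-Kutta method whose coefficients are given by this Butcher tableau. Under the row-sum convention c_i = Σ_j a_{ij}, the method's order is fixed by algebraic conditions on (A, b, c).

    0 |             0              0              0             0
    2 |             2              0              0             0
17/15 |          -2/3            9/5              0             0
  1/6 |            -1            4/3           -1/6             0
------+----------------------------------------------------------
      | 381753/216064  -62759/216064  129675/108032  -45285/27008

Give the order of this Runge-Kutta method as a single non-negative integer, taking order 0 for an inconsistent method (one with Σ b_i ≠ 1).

3

b = (381753/216064, -62759/216064, 129675/108032, -45285/27008)
c = (0, 2, 17/15, 1/6)
Ac = (0, 0, 18/5, 223/90)
Σ b_i: 381753/216064·1 + (-62759/216064)·1 + 129675/108032·1 + (-45285/27008)·1 = 1 ✓
b·c: (-62759/216064)·2 + 129675/108032·17/15 + (-45285/27008)·1/6 = 1/2 ✓
b·c²: (-62759/216064)·4 + 129675/108032·289/225 + (-45285/27008)·1/36 = 1/3 ✓
b·Ac: 129675/108032·18/5 + (-45285/27008)·223/90 = 1/6 ✓
b·c³: (-62759/216064)·8 + 129675/108032·4913/3375 + (-45285/27008)·1/216 = -1893187/3240960 ≠ 1/4 ⇒ order 3.
b·(c∘Ac): 129675/108032·102/25 + (-45285/27008)·223/540 = 4088429/972288 ≠ 1/8
b·Ac²: 129675/108032·36/5 + (-45285/27008)·6911/1350 = 143041/2430720 ≠ 1/12
b·A²c: (-45285/27008)·(-3/5) = 27171/27008 ≠ 1/24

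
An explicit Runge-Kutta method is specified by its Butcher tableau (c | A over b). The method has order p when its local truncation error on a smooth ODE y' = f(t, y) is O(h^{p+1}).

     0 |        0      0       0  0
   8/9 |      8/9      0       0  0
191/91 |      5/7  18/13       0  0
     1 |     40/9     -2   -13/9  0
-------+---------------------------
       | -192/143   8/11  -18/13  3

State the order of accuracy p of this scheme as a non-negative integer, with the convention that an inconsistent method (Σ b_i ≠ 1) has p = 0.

1

b = (-192/143, 8/11, -18/13, 3)
c = (0, 8/9, 191/91, 1)
Ac = (0, 0, 16/13, -101/21)
Σ b_i: (-192/143)·1 + 8/11·1 + (-18/13)·1 + 3·1 = 1 ✓
b·c: 8/11·8/9 + (-18/13)·191/91 + 3·1 = 86701/117117 ≠ 1/2 ⇒ order 1.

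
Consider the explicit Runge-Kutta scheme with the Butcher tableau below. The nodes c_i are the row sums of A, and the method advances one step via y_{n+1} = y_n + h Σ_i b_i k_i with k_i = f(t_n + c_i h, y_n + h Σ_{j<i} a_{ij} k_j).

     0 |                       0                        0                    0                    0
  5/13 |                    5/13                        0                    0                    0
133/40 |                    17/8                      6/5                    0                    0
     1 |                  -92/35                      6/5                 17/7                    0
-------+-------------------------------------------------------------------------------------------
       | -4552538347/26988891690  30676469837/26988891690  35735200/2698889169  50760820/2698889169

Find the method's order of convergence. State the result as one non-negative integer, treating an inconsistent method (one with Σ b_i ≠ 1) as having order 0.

b = (-4552538347/26988891690, 30676469837/26988891690, 35735200/2698889169, 50760820/2698889169)
c = (0, 5/13, 133/40, 1)
Ac = (0, 0, 6/13, 4439/520)
Σ b_i: (-4552538347/26988891690)·1 + 30676469837/26988891690·1 + 35735200/2698889169·1 + 50760820/2698889169·1 = 1 ✓
b·c: 30676469837/26988891690·5/13 + 35735200/2698889169·133/40 + 50760820/2698889169·1 = 1/2 ✓
b·c²: 30676469837/26988891690·25/169 + 35735200/2698889169·17689/1600 + 50760820/2698889169·1 = 1/3 ✓
b·Ac: 35735200/2698889169·6/13 + 50760820/2698889169·4439/520 = 1/6 ✓
b·c³: 30676469837/26988891690·125/2197 + 35735200/2698889169·2352637/64000 + 50760820/2698889169·1 = 533492691263/935614911920 ≠ 1/4 ⇒ order 3.
b·(c∘Ac): 35735200/2698889169·399/260 + 50760820/2698889169·4439/520 = 12692198479/70171118394 ≠ 1/8
b·Ac²: 35735200/2698889169·30/169 + 50760820/2698889169·7308071/270400 = 1433380639147/2806844735760 ≠ 1/12
b·A²c: 50760820/2698889169·102/91 = 1725867880/81866304793 ≠ 1/24

3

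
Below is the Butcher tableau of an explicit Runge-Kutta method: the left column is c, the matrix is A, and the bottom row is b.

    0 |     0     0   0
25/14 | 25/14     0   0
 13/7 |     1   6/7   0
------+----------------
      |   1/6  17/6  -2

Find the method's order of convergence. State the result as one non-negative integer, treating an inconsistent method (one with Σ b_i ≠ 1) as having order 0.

b = (1/6, 17/6, -2)
c = (0, 25/14, 13/7)
Ac = (0, 0, 75/49)
Σ b_i: 1/6·1 + 17/6·1 + (-2)·1 = 1 ✓
b·c: 17/6·25/14 + (-2)·13/7 = 113/84 ≠ 1/2 ⇒ order 1.

1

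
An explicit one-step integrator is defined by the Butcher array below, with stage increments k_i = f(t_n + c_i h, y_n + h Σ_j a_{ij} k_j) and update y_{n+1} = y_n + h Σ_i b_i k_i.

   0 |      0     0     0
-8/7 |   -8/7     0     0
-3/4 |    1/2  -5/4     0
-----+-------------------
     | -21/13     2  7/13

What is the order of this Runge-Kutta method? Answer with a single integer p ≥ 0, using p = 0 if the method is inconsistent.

0

b = (-21/13, 2, 7/13)
c = (0, -8/7, -3/4)
Ac = (0, 0, 10/7)
Σ b_i: (-21/13)·1 + 2·1 + 7/13·1 = 12/13 ≠ 1 ⇒ order 0.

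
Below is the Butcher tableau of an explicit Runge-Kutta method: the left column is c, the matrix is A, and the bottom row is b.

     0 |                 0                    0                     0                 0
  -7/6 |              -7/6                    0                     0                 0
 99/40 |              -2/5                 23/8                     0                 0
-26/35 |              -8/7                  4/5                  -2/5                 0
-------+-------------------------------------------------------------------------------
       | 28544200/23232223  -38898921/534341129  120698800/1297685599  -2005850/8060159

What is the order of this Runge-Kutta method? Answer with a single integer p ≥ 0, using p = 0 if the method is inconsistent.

b = (28544200/23232223, -38898921/534341129, 120698800/1297685599, -2005850/8060159)
c = (0, -7/6, 99/40, -26/35)
Ac = (0, 0, -161/48, -577/300)
Σ b_i: 28544200/23232223·1 + (-38898921/534341129)·1 + 120698800/1297685599·1 + (-2005850/8060159)·1 = 1 ✓
b·c: (-38898921/534341129)·(-7/6) + 120698800/1297685599·99/40 + (-2005850/8060159)·(-26/35) = 1/2 ✓
b·c²: (-38898921/534341129)·49/36 + 120698800/1297685599·9801/1600 + (-2005850/8060159)·676/1225 = 1/3 ✓
b·Ac: 120698800/1297685599·(-161/48) + (-2005850/8060159)·(-577/300) = 1/6 ✓
b·c³: (-38898921/534341129)·(-343/216) + 120698800/1297685599·970299/64000 + (-2005850/8060159)·(-17576/42875) = 54455292037/33454401120 ≠ 1/4 ⇒ order 3.
b·(c∘Ac): 120698800/1297685599·(-5313/640) + (-2005850/8060159)·7501/5250 = -64160569/56895240 ≠ 1/8
b·Ac²: 120698800/1297685599·1127/288 + (-2005850/8060159)·(-49009/36000) = 4078323053/5803314480 ≠ 1/12
b·A²c: (-2005850/8060159)·161/120 = -32294185/96721908 ≠ 1/24

3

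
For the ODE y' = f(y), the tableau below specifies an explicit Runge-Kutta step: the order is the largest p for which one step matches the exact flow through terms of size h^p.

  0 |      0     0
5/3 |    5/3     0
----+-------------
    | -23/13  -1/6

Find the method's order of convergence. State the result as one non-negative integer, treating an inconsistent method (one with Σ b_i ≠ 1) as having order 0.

b = (-23/13, -1/6)
c = (0, 5/3)
Σ b_i: (-23/13)·1 + (-1/6)·1 = -151/78 ≠ 1 ⇒ order 0.

0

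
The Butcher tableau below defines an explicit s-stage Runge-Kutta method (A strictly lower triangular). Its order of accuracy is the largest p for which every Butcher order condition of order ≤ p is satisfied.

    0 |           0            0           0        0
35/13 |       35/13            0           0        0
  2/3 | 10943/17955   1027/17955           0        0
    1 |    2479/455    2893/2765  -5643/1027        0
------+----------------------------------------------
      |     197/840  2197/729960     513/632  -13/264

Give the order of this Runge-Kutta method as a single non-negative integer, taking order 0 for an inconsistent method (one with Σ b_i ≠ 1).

4

b = (197/840, 2197/729960, 513/632, -13/264)
c = (0, 35/13, 2/3, 1)
Ac = (0, 0, 79/513, -11/13)
Σ b_i: 197/840·1 + 2197/729960·1 + 513/632·1 + (-13/264)·1 = 1 ✓
b·c: 2197/729960·35/13 + 513/632·2/3 + (-13/264)·1 = 1/2 ✓
b·c²: 2197/729960·1225/169 + 513/632·4/9 + (-13/264)·1 = 1/3 ✓
b·Ac: 513/632·79/513 + (-13/264)·(-11/13) = 1/6 ✓
b·c³: 2197/729960·42875/2197 + 513/632·8/27 + (-13/264)·1 = 1/4 ✓
b·(c∘Ac): 513/632·158/1539 + (-13/264)·(-11/13) = 1/8 ✓
b·Ac²: 513/632·2765/6669 + (-13/264)·869/169 = 1/12 ✓
b·A²c: (-13/264)·(-11/13) = 1/24 ✓; 4 stages ⇒ order 4.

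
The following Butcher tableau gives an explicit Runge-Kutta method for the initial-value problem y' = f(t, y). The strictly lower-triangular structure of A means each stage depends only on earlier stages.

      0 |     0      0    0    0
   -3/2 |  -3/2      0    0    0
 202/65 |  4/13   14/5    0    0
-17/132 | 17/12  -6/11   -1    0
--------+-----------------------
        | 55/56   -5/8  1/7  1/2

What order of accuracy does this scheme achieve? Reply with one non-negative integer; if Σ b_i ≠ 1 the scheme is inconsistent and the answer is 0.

b = (55/56, -5/8, 1/7, 1/2)
c = (0, -3/2, 202/65, -17/132)
Ac = (0, 0, -21/5, -1637/715)
Σ b_i: 55/56·1 + (-5/8)·1 + 1/7·1 + 1/2·1 = 1 ✓
b·c: (-5/8)·(-3/2) + 1/7·202/65 + 1/2·(-17/132) = 316411/240240 ≠ 1/2 ⇒ order 1.

1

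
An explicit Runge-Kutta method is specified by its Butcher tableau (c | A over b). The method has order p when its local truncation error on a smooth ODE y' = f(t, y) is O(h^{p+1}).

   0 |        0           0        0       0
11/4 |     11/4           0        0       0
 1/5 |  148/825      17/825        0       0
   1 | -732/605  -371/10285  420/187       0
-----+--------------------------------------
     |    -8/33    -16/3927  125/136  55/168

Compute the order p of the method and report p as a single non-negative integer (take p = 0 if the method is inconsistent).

4

b = (-8/33, -16/3927, 125/136, 55/168)
c = (0, 11/4, 1/5, 1)
Ac = (0, 0, 17/300, 7/20)
Σ b_i: (-8/33)·1 + (-16/3927)·1 + 125/136·1 + 55/168·1 = 1 ✓
b·c: (-16/3927)·11/4 + 125/136·1/5 + 55/168·1 = 1/2 ✓
b·c²: (-16/3927)·121/16 + 125/136·1/25 + 55/168·1 = 1/3 ✓
b·Ac: 125/136·17/300 + 55/168·7/20 = 1/6 ✓
b·c³: (-16/3927)·1331/64 + 125/136·1/125 + 55/168·1 = 1/4 ✓
b·(c∘Ac): 125/136·17/1500 + 55/168·7/20 = 1/8 ✓
b·Ac²: 125/136·187/1200 + 55/168·(-161/880) = 1/12 ✓
b·A²c: 55/168·7/55 = 1/24 ✓; 4 stages ⇒ order 4.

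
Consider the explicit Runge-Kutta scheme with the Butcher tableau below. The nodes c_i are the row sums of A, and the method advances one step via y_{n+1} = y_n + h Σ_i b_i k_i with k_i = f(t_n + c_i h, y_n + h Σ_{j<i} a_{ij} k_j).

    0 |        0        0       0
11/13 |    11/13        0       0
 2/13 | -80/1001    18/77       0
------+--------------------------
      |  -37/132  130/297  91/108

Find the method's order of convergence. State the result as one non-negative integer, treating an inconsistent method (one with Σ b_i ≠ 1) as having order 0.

3

b = (-37/132, 130/297, 91/108)
c = (0, 11/13, 2/13)
Ac = (0, 0, 18/91)
Σ b_i: (-37/132)·1 + 130/297·1 + 91/108·1 = 1 ✓
b·c: 130/297·11/13 + 91/108·2/13 = 1/2 ✓
b·c²: 130/297·121/169 + 91/108·4/169 = 1/3 ✓
b·Ac: 91/108·18/91 = 1/6 ✓; 3 stages ⇒ order 3.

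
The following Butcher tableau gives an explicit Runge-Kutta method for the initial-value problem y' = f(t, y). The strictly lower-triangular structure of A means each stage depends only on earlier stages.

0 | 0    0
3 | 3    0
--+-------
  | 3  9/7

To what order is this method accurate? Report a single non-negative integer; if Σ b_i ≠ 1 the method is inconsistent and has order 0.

0

b = (3, 9/7)
c = (0, 3)
Σ b_i: 3·1 + 9/7·1 = 30/7 ≠ 1 ⇒ order 0.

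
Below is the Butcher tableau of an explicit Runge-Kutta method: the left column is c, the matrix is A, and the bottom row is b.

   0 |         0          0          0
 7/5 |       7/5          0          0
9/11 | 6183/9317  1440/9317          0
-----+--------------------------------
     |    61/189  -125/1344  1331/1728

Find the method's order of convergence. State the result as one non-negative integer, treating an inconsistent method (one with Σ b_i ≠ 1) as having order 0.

3

b = (61/189, -125/1344, 1331/1728)
c = (0, 7/5, 9/11)
Ac = (0, 0, 288/1331)
Σ b_i: 61/189·1 + (-125/1344)·1 + 1331/1728·1 = 1 ✓
b·c: (-125/1344)·7/5 + 1331/1728·9/11 = 1/2 ✓
b·c²: (-125/1344)·49/25 + 1331/1728·81/121 = 1/3 ✓
b·Ac: 1331/1728·288/1331 = 1/6 ✓; 3 stages ⇒ order 3.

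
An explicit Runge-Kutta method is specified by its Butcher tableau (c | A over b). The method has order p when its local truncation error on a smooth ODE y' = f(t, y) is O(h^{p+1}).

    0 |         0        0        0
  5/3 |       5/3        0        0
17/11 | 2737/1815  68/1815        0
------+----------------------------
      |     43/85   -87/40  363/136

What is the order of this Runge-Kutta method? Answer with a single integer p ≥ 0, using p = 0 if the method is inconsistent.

b = (43/85, -87/40, 363/136)
c = (0, 5/3, 17/11)
Ac = (0, 0, 68/1089)
Σ b_i: 43/85·1 + (-87/40)·1 + 363/136·1 = 1 ✓
b·c: (-87/40)·5/3 + 363/136·17/11 = 1/2 ✓
b·c²: (-87/40)·25/9 + 363/136·289/121 = 1/3 ✓
b·Ac: 363/136·68/1089 = 1/6 ✓; 3 stages ⇒ order 3.

3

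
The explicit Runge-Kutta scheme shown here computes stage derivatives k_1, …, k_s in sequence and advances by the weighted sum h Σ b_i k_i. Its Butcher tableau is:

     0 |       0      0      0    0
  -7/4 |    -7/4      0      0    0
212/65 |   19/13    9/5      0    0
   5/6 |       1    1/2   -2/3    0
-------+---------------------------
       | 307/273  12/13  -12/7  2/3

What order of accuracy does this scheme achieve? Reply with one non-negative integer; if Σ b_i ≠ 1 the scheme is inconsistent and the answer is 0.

1

b = (307/273, 12/13, -12/7, 2/3)
c = (0, -7/4, 212/65, 5/6)
Ac = (0, 0, -63/20, -4757/1560)
Σ b_i: 307/273·1 + 12/13·1 + (-12/7)·1 + 2/3·1 = 1 ✓
b·c: 12/13·(-7/4) + (-12/7)·212/65 + 2/3·5/6 = -27236/4095 ≠ 1/2 ⇒ order 1.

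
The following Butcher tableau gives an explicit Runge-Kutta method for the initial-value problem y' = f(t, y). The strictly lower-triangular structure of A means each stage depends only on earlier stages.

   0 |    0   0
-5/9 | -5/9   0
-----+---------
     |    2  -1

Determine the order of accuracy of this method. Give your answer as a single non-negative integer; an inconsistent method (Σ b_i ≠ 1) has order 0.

1

b = (2, -1)
c = (0, -5/9)
Σ b_i: 2·1 + (-1)·1 = 1 ✓
b·c: (-1)·(-5/9) = 5/9 ≠ 1/2 ⇒ order 1.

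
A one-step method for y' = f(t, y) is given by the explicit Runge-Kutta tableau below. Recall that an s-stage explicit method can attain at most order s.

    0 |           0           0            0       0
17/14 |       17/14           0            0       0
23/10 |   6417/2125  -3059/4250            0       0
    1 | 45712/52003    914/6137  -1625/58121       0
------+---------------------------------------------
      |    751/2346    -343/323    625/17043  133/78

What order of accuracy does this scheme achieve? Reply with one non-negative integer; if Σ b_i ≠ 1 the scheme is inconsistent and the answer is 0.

4

b = (751/2346, -343/323, 625/17043, 133/78)
c = (0, 17/14, 23/10, 1)
Ac = (0, 0, -437/500, 31/266)
Σ b_i: 751/2346·1 + (-343/323)·1 + 625/17043·1 + 133/78·1 = 1 ✓
b·c: (-343/323)·17/14 + 625/17043·23/10 + 133/78·1 = 1/2 ✓
b·c²: (-343/323)·289/196 + 625/17043·529/100 + 133/78·1 = 1/3 ✓
b·Ac: 625/17043·(-437/500) + 133/78·31/266 = 1/6 ✓
b·c³: (-343/323)·4913/2744 + 625/17043·12167/1000 + 133/78·1 = 1/4 ✓
b·(c∘Ac): 625/17043·(-10051/5000) + 133/78·31/266 = 1/8 ✓
b·Ac²: 625/17043·(-7429/7000) + 133/78·267/3724 = 1/12 ✓
b·A²c: 133/78·13/532 = 1/24 ✓; 4 stages ⇒ order 4.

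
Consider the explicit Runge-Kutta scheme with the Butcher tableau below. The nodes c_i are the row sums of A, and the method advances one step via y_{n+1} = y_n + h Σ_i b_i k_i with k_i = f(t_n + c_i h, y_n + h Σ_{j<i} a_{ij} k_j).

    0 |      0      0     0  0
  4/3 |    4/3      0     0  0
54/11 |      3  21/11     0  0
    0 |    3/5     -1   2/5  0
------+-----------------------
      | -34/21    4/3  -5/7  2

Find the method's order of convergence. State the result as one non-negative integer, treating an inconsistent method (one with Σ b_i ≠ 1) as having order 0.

1

b = (-34/21, 4/3, -5/7, 2)
c = (0, 4/3, 54/11, 0)
Ac = (0, 0, 28/11, 104/165)
Σ b_i: (-34/21)·1 + 4/3·1 + (-5/7)·1 + 2·1 = 1 ✓
b·c: 4/3·4/3 + (-5/7)·54/11 = -1198/693 ≠ 1/2 ⇒ order 1.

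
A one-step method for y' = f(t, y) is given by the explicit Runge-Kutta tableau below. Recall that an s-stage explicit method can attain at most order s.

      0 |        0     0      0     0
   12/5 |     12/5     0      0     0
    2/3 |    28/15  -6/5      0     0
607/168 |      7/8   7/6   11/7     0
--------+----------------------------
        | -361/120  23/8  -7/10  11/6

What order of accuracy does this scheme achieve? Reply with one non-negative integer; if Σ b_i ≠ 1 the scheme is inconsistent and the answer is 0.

1

b = (-361/120, 23/8, -7/10, 11/6)
c = (0, 12/5, 2/3, 607/168)
Ac = (0, 0, -72/25, 404/105)
Σ b_i: (-361/120)·1 + 23/8·1 + (-7/10)·1 + 11/6·1 = 1 ✓
b·c: 23/8·12/5 + (-7/10)·2/3 + 11/6·607/168 = 65809/5040 ≠ 1/2 ⇒ order 1.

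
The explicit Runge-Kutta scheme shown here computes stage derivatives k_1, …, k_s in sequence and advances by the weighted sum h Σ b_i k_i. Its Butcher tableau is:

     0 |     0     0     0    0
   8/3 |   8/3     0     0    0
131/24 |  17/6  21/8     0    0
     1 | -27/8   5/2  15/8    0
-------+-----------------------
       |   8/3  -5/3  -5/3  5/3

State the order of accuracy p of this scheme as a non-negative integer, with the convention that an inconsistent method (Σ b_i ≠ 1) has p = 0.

b = (8/3, -5/3, -5/3, 5/3)
c = (0, 8/3, 131/24, 1)
Ac = (0, 0, 7, 3245/192)
Σ b_i: 8/3·1 + (-5/3)·1 + (-5/3)·1 + 5/3·1 = 1 ✓
b·c: (-5/3)·8/3 + (-5/3)·131/24 + 5/3·1 = -95/8 ≠ 1/2 ⇒ order 1.

1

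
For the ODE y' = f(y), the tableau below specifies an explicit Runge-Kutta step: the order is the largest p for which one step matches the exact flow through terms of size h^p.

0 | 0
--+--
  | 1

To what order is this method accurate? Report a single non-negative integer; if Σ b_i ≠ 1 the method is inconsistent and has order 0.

b = (1)
c = (0)
Σ b_i: 1·1 = 1 ✓; 1 stage ⇒ order 1.

1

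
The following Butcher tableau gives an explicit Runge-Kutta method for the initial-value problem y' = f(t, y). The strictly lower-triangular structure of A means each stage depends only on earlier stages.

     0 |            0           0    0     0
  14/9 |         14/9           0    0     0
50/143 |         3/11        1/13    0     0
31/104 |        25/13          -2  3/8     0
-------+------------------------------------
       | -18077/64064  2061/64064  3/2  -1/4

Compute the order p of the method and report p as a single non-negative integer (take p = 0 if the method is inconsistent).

2

b = (-18077/64064, 2061/64064, 3/2, -1/4)
c = (0, 14/9, 50/143, 31/104)
Ac = (0, 0, 14/117, -15341/5148)
Σ b_i: (-18077/64064)·1 + 2061/64064·1 + 3/2·1 + (-1/4)·1 = 1 ✓
b·c: 2061/64064·14/9 + 3/2·50/143 + (-1/4)·31/104 = 1/2 ✓
b·c²: 2061/64064·196/81 + 3/2·2500/20449 + (-1/4)·961/10816 = 11261135/47114496 ≠ 1/3 ⇒ order 2.
b·Ac: 3/2·14/117 + (-1/4)·(-15341/5148) = 19037/20592 ≠ 1/6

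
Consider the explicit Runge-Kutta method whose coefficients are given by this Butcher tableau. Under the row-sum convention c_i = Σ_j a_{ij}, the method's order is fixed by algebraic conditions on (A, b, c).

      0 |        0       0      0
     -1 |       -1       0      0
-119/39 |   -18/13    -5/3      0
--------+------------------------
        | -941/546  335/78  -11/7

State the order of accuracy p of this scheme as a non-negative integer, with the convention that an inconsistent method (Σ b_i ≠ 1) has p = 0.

b = (-941/546, 335/78, -11/7)
c = (0, -1, -119/39)
Ac = (0, 0, 5/3)
Σ b_i: (-941/546)·1 + 335/78·1 + (-11/7)·1 = 1 ✓
b·c: 335/78·(-1) + (-11/7)·(-119/39) = 1/2 ✓
b·c²: 335/78·1 + (-11/7)·14161/1521 = -31441/3042 ≠ 1/3 ⇒ order 2.
b·Ac: (-11/7)·5/3 = -55/21 ≠ 1/6

2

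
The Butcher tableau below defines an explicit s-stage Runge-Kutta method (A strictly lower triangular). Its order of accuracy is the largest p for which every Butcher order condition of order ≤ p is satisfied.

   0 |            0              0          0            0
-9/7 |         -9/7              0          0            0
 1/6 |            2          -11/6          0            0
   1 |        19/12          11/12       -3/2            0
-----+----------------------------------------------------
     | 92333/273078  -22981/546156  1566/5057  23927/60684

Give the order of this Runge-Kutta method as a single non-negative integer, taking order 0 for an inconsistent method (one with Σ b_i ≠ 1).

3

b = (92333/273078, -22981/546156, 1566/5057, 23927/60684)
c = (0, -9/7, 1/6, 1)
Ac = (0, 0, 33/14, -10/7)
Σ b_i: 92333/273078·1 + (-22981/546156)·1 + 1566/5057·1 + 23927/60684·1 = 1 ✓
b·c: (-22981/546156)·(-9/7) + 1566/5057·1/6 + 23927/60684·1 = 1/2 ✓
b·c²: (-22981/546156)·81/49 + 1566/5057·1/36 + 23927/60684·1 = 1/3 ✓
b·Ac: 1566/5057·33/14 + 23927/60684·(-10/7) = 1/6 ✓
b·c³: (-22981/546156)·(-729/343) + 1566/5057·1/216 + 23927/60684·1 = 29441/60684 ≠ 1/4 ⇒ order 3.
b·(c∘Ac): 1566/5057·11/28 + 23927/60684·(-10/7) = -46898/106197 ≠ 1/8
b·Ac²: 1566/5057·(-297/98) + 23927/60684·1733/1176 = -3644171/10194912 ≠ 1/12
b·A²c: 23927/60684·(-99/28) = -789591/566384 ≠ 1/24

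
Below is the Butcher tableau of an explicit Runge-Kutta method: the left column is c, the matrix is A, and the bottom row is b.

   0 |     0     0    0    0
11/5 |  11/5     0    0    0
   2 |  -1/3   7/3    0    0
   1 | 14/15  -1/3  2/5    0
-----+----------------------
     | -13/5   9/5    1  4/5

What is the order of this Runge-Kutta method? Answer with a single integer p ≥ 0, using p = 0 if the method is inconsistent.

1

b = (-13/5, 9/5, 1, 4/5)
c = (0, 11/5, 2, 1)
Ac = (0, 0, 77/15, 1/15)
Σ b_i: (-13/5)·1 + 9/5·1 + 1·1 + 4/5·1 = 1 ✓
b·c: 9/5·11/5 + 1·2 + 4/5·1 = 169/25 ≠ 1/2 ⇒ order 1.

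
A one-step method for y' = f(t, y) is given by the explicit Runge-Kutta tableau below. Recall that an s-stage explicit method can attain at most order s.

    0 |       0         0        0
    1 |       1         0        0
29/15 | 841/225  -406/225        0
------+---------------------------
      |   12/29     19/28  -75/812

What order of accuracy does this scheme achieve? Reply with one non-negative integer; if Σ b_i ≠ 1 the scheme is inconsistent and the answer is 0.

3

b = (12/29, 19/28, -75/812)
c = (0, 1, 29/15)
Ac = (0, 0, -406/225)
Σ b_i: 12/29·1 + 19/28·1 + (-75/812)·1 = 1 ✓
b·c: 19/28·1 + (-75/812)·29/15 = 1/2 ✓
b·c²: 19/28·1 + (-75/812)·841/225 = 1/3 ✓
b·Ac: (-75/812)·(-406/225) = 1/6 ✓; 3 stages ⇒ order 3.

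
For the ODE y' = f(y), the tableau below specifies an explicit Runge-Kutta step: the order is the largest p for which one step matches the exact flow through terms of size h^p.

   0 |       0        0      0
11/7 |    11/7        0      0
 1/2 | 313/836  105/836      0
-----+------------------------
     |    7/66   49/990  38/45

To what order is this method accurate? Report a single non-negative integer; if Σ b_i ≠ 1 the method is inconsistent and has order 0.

3

b = (7/66, 49/990, 38/45)
c = (0, 11/7, 1/2)
Ac = (0, 0, 15/76)
Σ b_i: 7/66·1 + 49/990·1 + 38/45·1 = 1 ✓
b·c: 49/990·11/7 + 38/45·1/2 = 1/2 ✓
b·c²: 49/990·121/49 + 38/45·1/4 = 1/3 ✓
b·Ac: 38/45·15/76 = 1/6 ✓; 3 stages ⇒ order 3.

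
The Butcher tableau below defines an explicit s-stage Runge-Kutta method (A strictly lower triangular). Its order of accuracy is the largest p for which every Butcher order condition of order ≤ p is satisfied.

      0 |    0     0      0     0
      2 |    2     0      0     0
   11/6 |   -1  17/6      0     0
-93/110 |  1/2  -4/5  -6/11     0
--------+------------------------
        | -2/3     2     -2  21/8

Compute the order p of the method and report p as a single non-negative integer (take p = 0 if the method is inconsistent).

b = (-2/3, 2, -2, 21/8)
c = (0, 2, 11/6, -93/110)
Ac = (0, 0, 17/3, -13/5)
Σ b_i: (-2/3)·1 + 2·1 + (-2)·1 + 21/8·1 = 47/24 ≠ 1 ⇒ order 0.

0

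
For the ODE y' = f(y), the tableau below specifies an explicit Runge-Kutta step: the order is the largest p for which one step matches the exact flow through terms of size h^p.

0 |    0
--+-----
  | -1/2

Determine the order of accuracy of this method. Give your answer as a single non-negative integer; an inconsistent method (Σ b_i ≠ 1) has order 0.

0

b = (-1/2)
c = (0)
Σ b_i: (-1/2)·1 = -1/2 ≠ 1 ⇒ order 0.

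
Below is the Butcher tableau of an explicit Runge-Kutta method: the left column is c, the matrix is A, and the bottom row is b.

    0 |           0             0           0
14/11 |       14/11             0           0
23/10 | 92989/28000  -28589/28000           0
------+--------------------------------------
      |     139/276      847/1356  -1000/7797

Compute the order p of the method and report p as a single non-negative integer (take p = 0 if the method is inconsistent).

3

b = (139/276, 847/1356, -1000/7797)
c = (0, 14/11, 23/10)
Ac = (0, 0, -2599/2000)
Σ b_i: 139/276·1 + 847/1356·1 + (-1000/7797)·1 = 1 ✓
b·c: 847/1356·14/11 + (-1000/7797)·23/10 = 1/2 ✓
b·c²: 847/1356·196/121 + (-1000/7797)·529/100 = 1/3 ✓
b·Ac: (-1000/7797)·(-2599/2000) = 1/6 ✓; 3 stages ⇒ order 3.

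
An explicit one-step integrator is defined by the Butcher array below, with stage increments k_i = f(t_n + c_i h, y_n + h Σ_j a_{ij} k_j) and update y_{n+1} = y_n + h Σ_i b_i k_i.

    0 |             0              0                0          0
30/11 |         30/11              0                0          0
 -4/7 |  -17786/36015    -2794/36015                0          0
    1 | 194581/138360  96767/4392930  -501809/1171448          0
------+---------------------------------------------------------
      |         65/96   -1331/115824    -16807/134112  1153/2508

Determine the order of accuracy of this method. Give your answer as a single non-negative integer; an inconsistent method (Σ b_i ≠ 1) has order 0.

b = (65/96, -1331/115824, -16807/134112, 1153/2508)
c = (0, 30/11, -4/7, 1)
Ac = (0, 0, -508/2401, 703/2306)
Σ b_i: 65/96·1 + (-1331/115824)·1 + (-16807/134112)·1 + 1153/2508·1 = 1 ✓
b·c: (-1331/115824)·30/11 + (-16807/134112)·(-4/7) + 1153/2508·1 = 1/2 ✓
b·c²: (-1331/115824)·900/121 + (-16807/134112)·16/49 + 1153/2508·1 = 1/3 ✓
b·Ac: (-16807/134112)·(-508/2401) + 1153/2508·703/2306 = 1/6 ✓
b·c³: (-1331/115824)·27000/1331 + (-16807/134112)·(-64/343) + 1153/2508·1 = 1/4 ✓
b·(c∘Ac): (-16807/134112)·2032/16807 + 1153/2508·703/2306 = 1/8 ✓
b·Ac²: (-16807/134112)·(-15240/26411) + 1153/2508·304/12683 = 1/12 ✓
b·A²c: 1153/2508·209/2306 = 1/24 ✓; 4 stages ⇒ order 4.

4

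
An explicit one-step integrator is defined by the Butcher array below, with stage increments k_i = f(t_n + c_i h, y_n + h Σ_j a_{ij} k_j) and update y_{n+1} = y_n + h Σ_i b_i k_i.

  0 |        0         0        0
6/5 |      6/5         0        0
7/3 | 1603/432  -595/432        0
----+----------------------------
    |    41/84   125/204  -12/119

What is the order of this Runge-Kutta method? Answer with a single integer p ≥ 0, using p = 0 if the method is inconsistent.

3

b = (41/84, 125/204, -12/119)
c = (0, 6/5, 7/3)
Ac = (0, 0, -119/72)
Σ b_i: 41/84·1 + 125/204·1 + (-12/119)·1 = 1 ✓
b·c: 125/204·6/5 + (-12/119)·7/3 = 1/2 ✓
b·c²: 125/204·36/25 + (-12/119)·49/9 = 1/3 ✓
b·Ac: (-12/119)·(-119/72) = 1/6 ✓; 3 stages ⇒ order 3.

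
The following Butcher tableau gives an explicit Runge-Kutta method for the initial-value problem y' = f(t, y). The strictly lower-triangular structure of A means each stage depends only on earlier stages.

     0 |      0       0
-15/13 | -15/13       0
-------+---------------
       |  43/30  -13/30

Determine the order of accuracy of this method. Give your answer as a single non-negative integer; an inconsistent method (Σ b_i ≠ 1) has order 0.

b = (43/30, -13/30)
c = (0, -15/13)
Σ b_i: 43/30·1 + (-13/30)·1 = 1 ✓
b·c: (-13/30)·(-15/13) = 1/2 ✓; 2 stages ⇒ order 2.

2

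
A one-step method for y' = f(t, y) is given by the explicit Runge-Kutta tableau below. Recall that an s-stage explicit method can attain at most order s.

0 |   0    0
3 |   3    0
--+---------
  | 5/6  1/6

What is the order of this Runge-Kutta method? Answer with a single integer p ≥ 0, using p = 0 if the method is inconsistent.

b = (5/6, 1/6)
c = (0, 3)
Σ b_i: 5/6·1 + 1/6·1 = 1 ✓
b·c: 1/6·3 = 1/2 ✓; 2 stages ⇒ order 2.

2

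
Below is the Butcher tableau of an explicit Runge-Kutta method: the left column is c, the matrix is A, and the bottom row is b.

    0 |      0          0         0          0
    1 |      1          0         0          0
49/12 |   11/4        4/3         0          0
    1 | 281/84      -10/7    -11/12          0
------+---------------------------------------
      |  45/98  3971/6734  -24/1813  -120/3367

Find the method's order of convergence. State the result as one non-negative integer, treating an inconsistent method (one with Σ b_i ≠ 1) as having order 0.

b = (45/98, 3971/6734, -24/1813, -120/3367)
c = (0, 1, 49/12, 1)
Ac = (0, 0, 4/3, -5213/1008)
Σ b_i: 45/98·1 + 3971/6734·1 + (-24/1813)·1 + (-120/3367)·1 = 1 ✓
b·c: 3971/6734·1 + (-24/1813)·49/12 + (-120/3367)·1 = 1/2 ✓
b·c²: 3971/6734·1 + (-24/1813)·2401/144 + (-120/3367)·1 = 1/3 ✓
b·Ac: (-24/1813)·4/3 + (-120/3367)·(-5213/1008) = 1/6 ✓
b·c³: 3971/6734·1 + (-24/1813)·117649/1728 + (-120/3367)·1 = -25/72 ≠ 1/4 ⇒ order 3.
b·(c∘Ac): (-24/1813)·49/9 + (-120/3367)·(-5213/1008) = 11/98 ≠ 1/8
b·Ac²: (-24/1813)·4/3 + (-120/3367)·(-202157/12096) = 541/936 ≠ 1/12
b·A²c: (-120/3367)·(-11/9) = 440/10101 ≠ 1/24

3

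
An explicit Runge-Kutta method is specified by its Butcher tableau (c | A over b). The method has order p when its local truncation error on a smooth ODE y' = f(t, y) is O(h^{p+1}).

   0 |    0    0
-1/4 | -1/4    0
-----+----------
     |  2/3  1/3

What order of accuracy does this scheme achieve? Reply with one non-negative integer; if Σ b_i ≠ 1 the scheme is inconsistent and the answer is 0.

1

b = (2/3, 1/3)
c = (0, -1/4)
Σ b_i: 2/3·1 + 1/3·1 = 1 ✓
b·c: 1/3·(-1/4) = -1/12 ≠ 1/2 ⇒ order 1.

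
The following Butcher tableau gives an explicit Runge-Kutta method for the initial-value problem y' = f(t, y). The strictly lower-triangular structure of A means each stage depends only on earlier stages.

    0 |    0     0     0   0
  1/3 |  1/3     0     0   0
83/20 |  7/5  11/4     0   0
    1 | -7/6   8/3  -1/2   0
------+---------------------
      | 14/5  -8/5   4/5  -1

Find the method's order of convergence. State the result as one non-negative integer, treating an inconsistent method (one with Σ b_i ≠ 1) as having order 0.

b = (14/5, -8/5, 4/5, -1)
c = (0, 1/3, 83/20, 1)
Ac = (0, 0, 11/12, -427/360)
Σ b_i: 14/5·1 + (-8/5)·1 + 4/5·1 + (-1)·1 = 1 ✓
b·c: (-8/5)·1/3 + 4/5·83/20 + (-1)·1 = 134/75 ≠ 1/2 ⇒ order 1.

1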